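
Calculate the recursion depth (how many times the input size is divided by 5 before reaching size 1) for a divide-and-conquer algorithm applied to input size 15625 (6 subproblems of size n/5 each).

For divide and conquer with division factor 5:

Problem sizes at each level:
Level 0: 15625
Level 1: 3125
Level 2: 625
Level 3: 125
Level 4: 25
Level 5: 5
Level 6: 1

The root is level 0 and the size-1 base case is level 6 (the tree spans levels 0 through 6, i.e. 7 levels counting the root), so the depth is the number of divisions: log_5(15625) = 6

The recursion tree depth is log_5(15625) = 6. At each level, the problem size is divided by 5, so it takes 6 divisions to reduce to a base case of size 1. The algorithm makes 6 recursive calls at each level.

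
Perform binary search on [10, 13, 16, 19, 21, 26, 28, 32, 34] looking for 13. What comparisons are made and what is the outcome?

Binary search for 13 in [10, 13, 16, 19, 21, 26, 28, 32, 34]:

lo=0, hi=8, mid=4, arr[mid]=21 -> 21 > 13, search left half
lo=0, hi=3, mid=1, arr[mid]=13 -> Found target at index 1!

Binary search finds 13 at index 1 after 2 comparisons. The search repeatedly halves the search space by comparing with the middle element.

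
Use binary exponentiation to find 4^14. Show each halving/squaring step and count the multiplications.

Computing 4^14 by squaring (build up from 4^1; each line after the first costs one multiplication):

4^1 = 4
4^2 = (4^1)^2 = 4^2 = 16
4^3 = 4 * 4^2 = 4 * 16 = 64
4^6 = (4^3)^2 = 64^2 = 4096
4^7 = 4 * 4^6 = 4 * 4096 = 16384
4^14 = (4^7)^2 = 16384^2 = 268435456

Result: 268435456
Multiplications needed: 5 (5 lines after 4^1)

4^14 = 268435456. Using exponentiation by squaring, this requires 5 multiplications. The key idea: if the exponent is even, square the half-power; if odd, multiply by the base once.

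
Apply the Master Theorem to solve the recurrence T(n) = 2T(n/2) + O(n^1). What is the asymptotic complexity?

Master Theorem for T(n) = 2T(n/2) + O(n^1):

a = 2, b = 2, c = 1
log_b(a) = log_2(2) = 1.0000

Case 2: c = 1 = log_2(2) = 1.0000
T(n) = O(n^1 log n) = O(n log n)

For T(n) = 2T(n/2) + O(n^1): log_2(2) = 1.0000. This is Case 2 of the Master Theorem (c = log_b(a), equal work at all levels), giving O(n log n).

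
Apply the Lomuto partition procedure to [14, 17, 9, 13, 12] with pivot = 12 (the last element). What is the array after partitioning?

Lomuto partition with pivot = 12:

Initial array: [14, 17, 9, 13, 12]

arr[0]=14 > 12: no swap
arr[1]=17 > 12: no swap
arr[2]=9 <= 12: swap with position 0, array becomes [9, 17, 14, 13, 12]
arr[3]=13 > 12: no swap

Place pivot at position 1: [9, 12, 14, 13, 17]
Pivot position: 1

After partitioning with pivot 12, the array becomes [9, 12, 14, 13, 17]. The pivot is placed at index 1. All elements to the left of the pivot are <= 12, and all elements to the right are > 12.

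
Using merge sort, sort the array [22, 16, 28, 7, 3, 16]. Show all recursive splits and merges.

Merge sort trace:

Split: [22, 16, 28, 7, 3, 16] -> [22, 16, 28] and [7, 3, 16]
  Split: [22, 16, 28] -> [22] and [16, 28]
    Split: [16, 28] -> [16] and [28]
    Merge: [16] + [28] -> [16, 28]
  Merge: [22] + [16, 28] -> [16, 22, 28]
  Split: [7, 3, 16] -> [7] and [3, 16]
    Split: [3, 16] -> [3] and [16]
    Merge: [3] + [16] -> [3, 16]
  Merge: [7] + [3, 16] -> [3, 7, 16]
Merge: [16, 22, 28] + [3, 7, 16] -> [3, 7, 16, 16, 22, 28]

Final sorted array: [3, 7, 16, 16, 22, 28]

The merge sort proceeds by recursively splitting the array and merging sorted halves.
After all merges, the sorted array is [3, 7, 16, 16, 22, 28].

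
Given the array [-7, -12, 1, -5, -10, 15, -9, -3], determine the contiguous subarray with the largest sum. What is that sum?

Using Kadane's algorithm on [-7, -12, 1, -5, -10, 15, -9, -3]:

Scanning through the array:
Position 1 (value -12): max_ending_here = -12, max_so_far = -7
Position 2 (value 1): max_ending_here = 1, max_so_far = 1
Position 3 (value -5): max_ending_here = -4, max_so_far = 1
Position 4 (value -10): max_ending_here = -10, max_so_far = 1
Position 5 (value 15): max_ending_here = 15, max_so_far = 15
Position 6 (value -9): max_ending_here = 6, max_so_far = 15
Position 7 (value -3): max_ending_here = 3, max_so_far = 15

Maximum subarray: [15]
Maximum sum: 15

The maximum subarray is [15] with sum 15. This subarray runs from index 5 to index 5.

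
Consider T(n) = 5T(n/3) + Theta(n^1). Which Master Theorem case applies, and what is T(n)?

Master Theorem for T(n) = 5T(n/3) + O(n^1):

a = 5, b = 3, c = 1
log_b(a) = log_3(5) = 1.4650

Case 1: c = 1 < log_3(5) = 1.4650
T(n) = O(n^(log_3 5))

For T(n) = 5T(n/3) + O(n^1): log_3(5) = 1.4650. This is Case 1 of the Master Theorem (c < log_b(a), work dominated by leaves), giving O(n^(log_3 5)).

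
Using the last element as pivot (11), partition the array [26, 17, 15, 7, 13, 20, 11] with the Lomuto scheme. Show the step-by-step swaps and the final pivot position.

Lomuto partition with pivot = 11:

Initial array: [26, 17, 15, 7, 13, 20, 11]

arr[0]=26 > 11: no swap
arr[1]=17 > 11: no swap
arr[2]=15 > 11: no swap
arr[3]=7 <= 11: swap with position 0, array becomes [7, 17, 15, 26, 13, 20, 11]
arr[4]=13 > 11: no swap
arr[5]=20 > 11: no swap

Place pivot at position 1: [7, 11, 15, 26, 13, 20, 17]
Pivot position: 1

After partitioning with pivot 11, the array becomes [7, 11, 15, 26, 13, 20, 17]. The pivot is placed at index 1. All elements to the left of the pivot are <= 11, and all elements to the right are > 11.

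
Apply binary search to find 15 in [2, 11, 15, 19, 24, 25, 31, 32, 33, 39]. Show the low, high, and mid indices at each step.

Binary search for 15 in [2, 11, 15, 19, 24, 25, 31, 32, 33, 39]:

lo=0, hi=9, mid=4, arr[mid]=24 -> 24 > 15, search left half
lo=0, hi=3, mid=1, arr[mid]=11 -> 11 < 15, search right half
lo=2, hi=3, mid=2, arr[mid]=15 -> Found target at index 2!

Binary search finds 15 at index 2 after 3 comparisons. The search repeatedly halves the search space by comparing with the middle element.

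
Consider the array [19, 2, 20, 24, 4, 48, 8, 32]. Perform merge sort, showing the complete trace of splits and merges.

Merge sort trace:

Split: [19, 2, 20, 24, 4, 48, 8, 32] -> [19, 2, 20, 24] and [4, 48, 8, 32]
  Split: [19, 2, 20, 24] -> [19, 2] and [20, 24]
    Split: [19, 2] -> [19] and [2]
    Merge: [19] + [2] -> [2, 19]
    Split: [20, 24] -> [20] and [24]
    Merge: [20] + [24] -> [20, 24]
  Merge: [2, 19] + [20, 24] -> [2, 19, 20, 24]
  Split: [4, 48, 8, 32] -> [4, 48] and [8, 32]
    Split: [4, 48] -> [4] and [48]
    Merge: [4] + [48] -> [4, 48]
    Split: [8, 32] -> [8] and [32]
    Merge: [8] + [32] -> [8, 32]
  Merge: [4, 48] + [8, 32] -> [4, 8, 32, 48]
Merge: [2, 19, 20, 24] + [4, 8, 32, 48] -> [2, 4, 8, 19, 20, 24, 32, 48]

Final sorted array: [2, 4, 8, 19, 20, 24, 32, 48]

The merge sort proceeds by recursively splitting the array and merging sorted halves.
After all merges, the sorted array is [2, 4, 8, 19, 20, 24, 32, 48].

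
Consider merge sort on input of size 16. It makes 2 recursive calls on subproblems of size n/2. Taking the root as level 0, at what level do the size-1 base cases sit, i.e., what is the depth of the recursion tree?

For divide and conquer with division factor 2:

Problem sizes at each level:
Level 0: 16
Level 1: 8
Level 2: 4
Level 3: 2
Level 4: 1

The root is level 0 and the size-1 base case is level 4 (the tree spans levels 0 through 4, i.e. 5 levels counting the root), so the depth is the number of divisions: log_2(16) = 4

The recursion tree depth is log_2(16) = 4. At each level, the problem size is divided by 2, so it takes 4 divisions to reduce to a base case of size 1. The algorithm makes 2 recursive calls at each level.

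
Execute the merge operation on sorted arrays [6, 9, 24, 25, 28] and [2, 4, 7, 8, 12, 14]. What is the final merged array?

Merging process:

Compare 6 vs 2: take 2 from right. Merged: [2]
Compare 6 vs 4: take 4 from right. Merged: [2, 4]
Compare 6 vs 7: take 6 from left. Merged: [2, 4, 6]
Compare 9 vs 7: take 7 from right. Merged: [2, 4, 6, 7]
Compare 9 vs 8: take 8 from right. Merged: [2, 4, 6, 7, 8]
Compare 9 vs 12: take 9 from left. Merged: [2, 4, 6, 7, 8, 9]
Compare 24 vs 12: take 12 from right. Merged: [2, 4, 6, 7, 8, 9, 12]
Compare 24 vs 14: take 14 from right. Merged: [2, 4, 6, 7, 8, 9, 12, 14]
Append remaining from left: [24, 25, 28]. Merged: [2, 4, 6, 7, 8, 9, 12, 14, 24, 25, 28]

Final merged array: [2, 4, 6, 7, 8, 9, 12, 14, 24, 25, 28]
Total comparisons: 8

The merged array is [2, 4, 6, 7, 8, 9, 12, 14, 24, 25, 28], requiring 8 comparisons. The merge step runs in O(n) time where n is the total number of elements.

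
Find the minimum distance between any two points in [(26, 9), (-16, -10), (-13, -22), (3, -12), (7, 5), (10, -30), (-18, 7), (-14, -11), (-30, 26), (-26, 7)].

Computing all pairwise distances among 10 points:

d((26, 9), (-16, -10)) = 46.0977
d((26, 9), (-13, -22)) = 49.8197
d((26, 9), (3, -12)) = 31.1448
d((26, 9), (7, 5)) = 19.4165
d((26, 9), (10, -30)) = 42.1545
d((26, 9), (-18, 7)) = 44.0454
d((26, 9), (-14, -11)) = 44.7214
d((26, 9), (-30, 26)) = 58.5235
d((26, 9), (-26, 7)) = 52.0384
d((-16, -10), (-13, -22)) = 12.3693
d((-16, -10), (3, -12)) = 19.105
d((-16, -10), (7, 5)) = 27.4591
d((-16, -10), (10, -30)) = 32.8024
d((-16, -10), (-18, 7)) = 17.1172
d((-16, -10), (-14, -11)) = 2.2361 <-- minimum
d((-16, -10), (-30, 26)) = 38.6264
d((-16, -10), (-26, 7)) = 19.7231
d((-13, -22), (3, -12)) = 18.868
d((-13, -22), (7, 5)) = 33.6006
d((-13, -22), (10, -30)) = 24.3516
d((-13, -22), (-18, 7)) = 29.4279
d((-13, -22), (-14, -11)) = 11.0454
d((-13, -22), (-30, 26)) = 50.9215
d((-13, -22), (-26, 7)) = 31.7805
d((3, -12), (7, 5)) = 17.4642
d((3, -12), (10, -30)) = 19.3132
d((3, -12), (-18, 7)) = 28.3196
d((3, -12), (-14, -11)) = 17.0294
d((3, -12), (-30, 26)) = 50.3289
d((3, -12), (-26, 7)) = 34.6699
d((7, 5), (10, -30)) = 35.1283
d((7, 5), (-18, 7)) = 25.0799
d((7, 5), (-14, -11)) = 26.4008
d((7, 5), (-30, 26)) = 42.5441
d((7, 5), (-26, 7)) = 33.0606
d((10, -30), (-18, 7)) = 46.4004
d((10, -30), (-14, -11)) = 30.6105
d((10, -30), (-30, 26)) = 68.8186
d((10, -30), (-26, 7)) = 51.6236
d((-18, 7), (-14, -11)) = 18.4391
d((-18, 7), (-30, 26)) = 22.4722
d((-18, 7), (-26, 7)) = 8.0
d((-14, -11), (-30, 26)) = 40.3113
d((-14, -11), (-26, 7)) = 21.6333
d((-30, 26), (-26, 7)) = 19.4165

Closest pair: (-16, -10) and (-14, -11) with distance 2.2361

The closest pair is (-16, -10) and (-14, -11) with Euclidean distance 2.2361. For 10 points, brute-force pairwise comparison is shown above. For large n, the divide-and-conquer algorithm (sort by x, recurse on halves, check the dividing strip) achieves O(n log n).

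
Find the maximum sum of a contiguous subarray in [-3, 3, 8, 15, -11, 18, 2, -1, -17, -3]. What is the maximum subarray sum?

Using Kadane's algorithm on [-3, 3, 8, 15, -11, 18, 2, -1, -17, -3]:

Scanning through the array:
Position 1 (value 3): max_ending_here = 3, max_so_far = 3
Position 2 (value 8): max_ending_here = 11, max_so_far = 11
Position 3 (value 15): max_ending_here = 26, max_so_far = 26
Position 4 (value -11): max_ending_here = 15, max_so_far = 26
Position 5 (value 18): max_ending_here = 33, max_so_far = 33
Position 6 (value 2): max_ending_here = 35, max_so_far = 35
Position 7 (value -1): max_ending_here = 34, max_so_far = 35
Position 8 (value -17): max_ending_here = 17, max_so_far = 35
Position 9 (value -3): max_ending_here = 14, max_so_far = 35

Maximum subarray: [3, 8, 15, -11, 18, 2]
Maximum sum: 35

The maximum subarray is [3, 8, 15, -11, 18, 2] with sum 35. This subarray runs from index 1 to index 6.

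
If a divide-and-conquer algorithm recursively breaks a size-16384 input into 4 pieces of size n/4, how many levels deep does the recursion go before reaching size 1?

For divide and conquer with division factor 4:

Problem sizes at each level:
Level 0: 16384
Level 1: 4096
Level 2: 1024
Level 3: 256
Level 4: 64
Level 5: 16
Level 6: 4
Level 7: 1

The root is level 0 and the size-1 base case is level 7 (the tree spans levels 0 through 7, i.e. 8 levels counting the root), so the depth is the number of divisions: log_4(16384) = 7

The recursion tree depth is log_4(16384) = 7. At each level, the problem size is divided by 4, so it takes 7 divisions to reduce to a base case of size 1. The algorithm makes 4 recursive calls at each level.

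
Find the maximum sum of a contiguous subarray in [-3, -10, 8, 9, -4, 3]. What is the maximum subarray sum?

Using Kadane's algorithm on [-3, -10, 8, 9, -4, 3]:

Scanning through the array:
Position 1 (value -10): max_ending_here = -10, max_so_far = -3
Position 2 (value 8): max_ending_here = 8, max_so_far = 8
Position 3 (value 9): max_ending_here = 17, max_so_far = 17
Position 4 (value -4): max_ending_here = 13, max_so_far = 17
Position 5 (value 3): max_ending_here = 16, max_so_far = 17

Maximum subarray: [8, 9]
Maximum sum: 17

The maximum subarray is [8, 9] with sum 17. This subarray runs from index 2 to index 3.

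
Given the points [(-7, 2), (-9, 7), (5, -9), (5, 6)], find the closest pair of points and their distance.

Computing all pairwise distances among 4 points:

d((-7, 2), (-9, 7)) = 5.3852 <-- minimum
d((-7, 2), (5, -9)) = 16.2788
d((-7, 2), (5, 6)) = 12.6491
d((-9, 7), (5, -9)) = 21.2603
d((-9, 7), (5, 6)) = 14.0357
d((5, -9), (5, 6)) = 15.0

Closest pair: (-7, 2) and (-9, 7) with distance 5.3852

The closest pair is (-7, 2) and (-9, 7) with Euclidean distance 5.3852. For 4 points, brute-force pairwise comparison is shown above. For large n, the divide-and-conquer algorithm (sort by x, recurse on halves, check the dividing strip) achieves O(n log n).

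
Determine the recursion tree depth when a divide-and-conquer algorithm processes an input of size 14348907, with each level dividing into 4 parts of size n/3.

For divide and conquer with division factor 3:

Problem sizes at each level:
Level 0: 14348907
Level 1: 4782969
Level 2: 1594323
Level 3: 531441
Level 4: 177147
Level 5: 59049
Level 6: 19683
Level 7: 6561
Level 8: 2187
Level 9: 729
Level 10: 243
Level 11: 81
Level 12: 27
Level 13: 9
Level 14: 3
Level 15: 1

The root is level 0 and the size-1 base case is level 15 (the tree spans levels 0 through 15, i.e. 16 levels counting the root), so the depth is the number of divisions: log_3(14348907) = 15

The recursion tree depth is log_3(14348907) = 15. At each level, the problem size is divided by 3, so it takes 15 divisions to reduce to a base case of size 1. The algorithm makes 4 recursive calls at each level.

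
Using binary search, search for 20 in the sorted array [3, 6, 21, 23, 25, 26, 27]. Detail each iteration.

Binary search for 20 in [3, 6, 21, 23, 25, 26, 27]:

lo=0, hi=6, mid=3, arr[mid]=23 -> 23 > 20, search left half
lo=0, hi=2, mid=1, arr[mid]=6 -> 6 < 20, search right half
lo=2, hi=2, mid=2, arr[mid]=21 -> 21 > 20, search left half
lo=2 > hi=1, target 20 not found

Binary search determines that 20 is not in the array after 3 comparisons. The search space was exhausted without finding the target.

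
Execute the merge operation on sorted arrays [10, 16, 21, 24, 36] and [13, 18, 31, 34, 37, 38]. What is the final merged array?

Merging process:

Compare 10 vs 13: take 10 from left. Merged: [10]
Compare 16 vs 13: take 13 from right. Merged: [10, 13]
Compare 16 vs 18: take 16 from left. Merged: [10, 13, 16]
Compare 21 vs 18: take 18 from right. Merged: [10, 13, 16, 18]
Compare 21 vs 31: take 21 from left. Merged: [10, 13, 16, 18, 21]
Compare 24 vs 31: take 24 from left. Merged: [10, 13, 16, 18, 21, 24]
Compare 36 vs 31: take 31 from right. Merged: [10, 13, 16, 18, 21, 24, 31]
Compare 36 vs 34: take 34 from right. Merged: [10, 13, 16, 18, 21, 24, 31, 34]
Compare 36 vs 37: take 36 from left. Merged: [10, 13, 16, 18, 21, 24, 31, 34, 36]
Append remaining from right: [37, 38]. Merged: [10, 13, 16, 18, 21, 24, 31, 34, 36, 37, 38]

Final merged array: [10, 13, 16, 18, 21, 24, 31, 34, 36, 37, 38]
Total comparisons: 9

The merged array is [10, 13, 16, 18, 21, 24, 31, 34, 36, 37, 38], requiring 9 comparisons. The merge step runs in O(n) time where n is the total number of elements.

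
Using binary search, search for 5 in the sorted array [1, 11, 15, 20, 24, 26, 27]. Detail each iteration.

Binary search for 5 in [1, 11, 15, 20, 24, 26, 27]:

lo=0, hi=6, mid=3, arr[mid]=20 -> 20 > 5, search left half
lo=0, hi=2, mid=1, arr[mid]=11 -> 11 > 5, search left half
lo=0, hi=0, mid=0, arr[mid]=1 -> 1 < 5, search right half
lo=1 > hi=0, target 5 not found

Binary search determines that 5 is not in the array after 3 comparisons. The search space was exhausted without finding the target.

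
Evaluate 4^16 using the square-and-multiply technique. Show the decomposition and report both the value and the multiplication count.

Computing 4^16 by squaring (build up from 4^1; each line after the first costs one multiplication):

4^1 = 4
4^2 = (4^1)^2 = 4^2 = 16
4^4 = (4^2)^2 = 16^2 = 256
4^8 = (4^4)^2 = 256^2 = 65536
4^16 = (4^8)^2 = 65536^2 = 4294967296

Result: 4294967296
Multiplications needed: 4 (4 lines after 4^1)

4^16 = 4294967296. Using exponentiation by squaring, this requires 4 multiplications. The key idea: if the exponent is even, square the half-power; if odd, multiply by the base once.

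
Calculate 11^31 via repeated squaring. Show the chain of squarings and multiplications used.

Computing 11^31 by squaring (build up from 11^1; each line after the first costs one multiplication):

11^1 = 11
11^2 = (11^1)^2 = 11^2 = 121
11^3 = 11 * 11^2 = 11 * 121 = 1331
11^6 = (11^3)^2 = 1331^2 = 1771561
11^7 = 11 * 11^6 = 11 * 1771561 = 19487171
11^14 = (11^7)^2 = 19487171^2 = 379749833583241
11^15 = 11 * 11^14 = 11 * 379749833583241 = 4177248169415651
11^30 = (11^15)^2 = 4177248169415651^2 = 17449402268886407318558803753801
11^31 = 11 * 11^30 = 11 * 17449402268886407318558803753801 = 191943424957750480504146841291811

Result: 191943424957750480504146841291811
Multiplications needed: 8 (8 lines after 11^1)

11^31 = 191943424957750480504146841291811. Using exponentiation by squaring, this requires 8 multiplications. The key idea: if the exponent is even, square the half-power; if odd, multiply by the base once.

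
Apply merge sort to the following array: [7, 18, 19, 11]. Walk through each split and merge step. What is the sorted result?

Merge sort trace:

Split: [7, 18, 19, 11] -> [7, 18] and [19, 11]
  Split: [7, 18] -> [7] and [18]
  Merge: [7] + [18] -> [7, 18]
  Split: [19, 11] -> [19] and [11]
  Merge: [19] + [11] -> [11, 19]
Merge: [7, 18] + [11, 19] -> [7, 11, 18, 19]

Final sorted array: [7, 11, 18, 19]

The merge sort proceeds by recursively splitting the array and merging sorted halves.
After all merges, the sorted array is [7, 11, 18, 19].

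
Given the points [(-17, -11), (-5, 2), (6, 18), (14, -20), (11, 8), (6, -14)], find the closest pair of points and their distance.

Computing all pairwise distances among 6 points:

d((-17, -11), (-5, 2)) = 17.6918
d((-17, -11), (6, 18)) = 37.0135
d((-17, -11), (14, -20)) = 32.28
d((-17, -11), (11, 8)) = 33.8378
d((-17, -11), (6, -14)) = 23.1948
d((-5, 2), (6, 18)) = 19.4165
d((-5, 2), (14, -20)) = 29.0689
d((-5, 2), (11, 8)) = 17.088
d((-5, 2), (6, -14)) = 19.4165
d((6, 18), (14, -20)) = 38.833
d((6, 18), (11, 8)) = 11.1803
d((6, 18), (6, -14)) = 32.0
d((14, -20), (11, 8)) = 28.1603
d((14, -20), (6, -14)) = 10.0 <-- minimum
d((11, 8), (6, -14)) = 22.561

Closest pair: (14, -20) and (6, -14) with distance 10.0

The closest pair is (14, -20) and (6, -14) with Euclidean distance 10.0. For 6 points, brute-force pairwise comparison is shown above. For large n, the divide-and-conquer algorithm (sort by x, recurse on halves, check the dividing strip) achieves O(n log n).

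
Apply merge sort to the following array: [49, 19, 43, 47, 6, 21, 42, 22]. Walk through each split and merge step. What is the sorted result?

Merge sort trace:

Split: [49, 19, 43, 47, 6, 21, 42, 22] -> [49, 19, 43, 47] and [6, 21, 42, 22]
  Split: [49, 19, 43, 47] -> [49, 19] and [43, 47]
    Split: [49, 19] -> [49] and [19]
    Merge: [49] + [19] -> [19, 49]
    Split: [43, 47] -> [43] and [47]
    Merge: [43] + [47] -> [43, 47]
  Merge: [19, 49] + [43, 47] -> [19, 43, 47, 49]
  Split: [6, 21, 42, 22] -> [6, 21] and [42, 22]
    Split: [6, 21] -> [6] and [21]
    Merge: [6] + [21] -> [6, 21]
    Split: [42, 22] -> [42] and [22]
    Merge: [42] + [22] -> [22, 42]
  Merge: [6, 21] + [22, 42] -> [6, 21, 22, 42]
Merge: [19, 43, 47, 49] + [6, 21, 22, 42] -> [6, 19, 21, 22, 42, 43, 47, 49]

Final sorted array: [6, 19, 21, 22, 42, 43, 47, 49]

The merge sort proceeds by recursively splitting the array and merging sorted halves.
After all merges, the sorted array is [6, 19, 21, 22, 42, 43, 47, 49].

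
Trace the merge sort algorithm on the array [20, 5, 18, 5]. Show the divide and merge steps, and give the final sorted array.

Merge sort trace:

Split: [20, 5, 18, 5] -> [20, 5] and [18, 5]
  Split: [20, 5] -> [20] and [5]
  Merge: [20] + [5] -> [5, 20]
  Split: [18, 5] -> [18] and [5]
  Merge: [18] + [5] -> [5, 18]
Merge: [5, 20] + [5, 18] -> [5, 5, 18, 20]

Final sorted array: [5, 5, 18, 20]

The merge sort proceeds by recursively splitting the array and merging sorted halves.
After all merges, the sorted array is [5, 5, 18, 20].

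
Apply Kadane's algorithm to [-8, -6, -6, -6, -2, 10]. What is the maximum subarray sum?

Using Kadane's algorithm on [-8, -6, -6, -6, -2, 10]:

Scanning through the array:
Position 1 (value -6): max_ending_here = -6, max_so_far = -6
Position 2 (value -6): max_ending_here = -6, max_so_far = -6
Position 3 (value -6): max_ending_here = -6, max_so_far = -6
Position 4 (value -2): max_ending_here = -2, max_so_far = -2
Position 5 (value 10): max_ending_here = 10, max_so_far = 10

Maximum subarray: [10]
Maximum sum: 10

The maximum subarray is [10] with sum 10. This subarray runs from index 5 to index 5.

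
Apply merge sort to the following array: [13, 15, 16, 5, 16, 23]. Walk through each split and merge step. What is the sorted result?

Merge sort trace:

Split: [13, 15, 16, 5, 16, 23] -> [13, 15, 16] and [5, 16, 23]
  Split: [13, 15, 16] -> [13] and [15, 16]
    Split: [15, 16] -> [15] and [16]
    Merge: [15] + [16] -> [15, 16]
  Merge: [13] + [15, 16] -> [13, 15, 16]
  Split: [5, 16, 23] -> [5] and [16, 23]
    Split: [16, 23] -> [16] and [23]
    Merge: [16] + [23] -> [16, 23]
  Merge: [5] + [16, 23] -> [5, 16, 23]
Merge: [13, 15, 16] + [5, 16, 23] -> [5, 13, 15, 16, 16, 23]

Final sorted array: [5, 13, 15, 16, 16, 23]

The merge sort proceeds by recursively splitting the array and merging sorted halves.
After all merges, the sorted array is [5, 13, 15, 16, 16, 23].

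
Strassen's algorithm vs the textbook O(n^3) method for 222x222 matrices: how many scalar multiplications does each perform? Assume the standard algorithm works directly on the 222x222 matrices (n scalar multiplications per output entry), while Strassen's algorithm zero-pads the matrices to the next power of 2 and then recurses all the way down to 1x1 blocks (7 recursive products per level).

Matrix multiplication for 222x222 matrices:

Strassen's algorithm requires power-of-2 dimensions. Pad 222x222 to 256x256 (next power of 2).

Standard algorithm: 222^3 = 10941048 multiplications
Strassen's algorithm: 7^(log2(256)) = 7^8 = 5764801 multiplications
Savings: 10941048 - 5764801 = 5176247 multiplications

Standard: 10941048 multiplications (222^3). Strassen: 5764801 multiplications (7^8, after padding to 256x256). Strassen reduces 8 recursive multiplications to 7 at each level.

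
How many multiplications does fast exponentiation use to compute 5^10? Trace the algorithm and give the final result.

Computing 5^10 by squaring (build up from 5^1; each line after the first costs one multiplication):

5^1 = 5
5^2 = (5^1)^2 = 5^2 = 25
5^4 = (5^2)^2 = 25^2 = 625
5^5 = 5 * 5^4 = 5 * 625 = 3125
5^10 = (5^5)^2 = 3125^2 = 9765625

Result: 9765625
Multiplications needed: 4 (4 lines after 5^1)

5^10 = 9765625. Using exponentiation by squaring, this requires 4 multiplications. The key idea: if the exponent is even, square the half-power; if odd, multiply by the base once.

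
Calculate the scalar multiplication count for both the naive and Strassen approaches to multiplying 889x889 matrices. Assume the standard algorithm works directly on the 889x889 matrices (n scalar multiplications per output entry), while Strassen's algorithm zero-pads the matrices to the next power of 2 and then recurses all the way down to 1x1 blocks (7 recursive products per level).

Matrix multiplication for 889x889 matrices:

Strassen's algorithm requires power-of-2 dimensions. Pad 889x889 to 1024x1024 (next power of 2).

Standard algorithm: 889^3 = 702595369 multiplications
Strassen's algorithm: 7^(log2(1024)) = 7^10 = 282475249 multiplications
Savings: 702595369 - 282475249 = 420120120 multiplications

Standard: 702595369 multiplications (889^3). Strassen: 282475249 multiplications (7^10, after padding to 1024x1024). Strassen reduces 8 recursive multiplications to 7 at each level.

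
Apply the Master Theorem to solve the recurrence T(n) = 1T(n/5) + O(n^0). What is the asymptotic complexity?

Master Theorem for T(n) = 1T(n/5) + O(n^0):

a = 1, b = 5, c = 0
log_b(a) = log_5(1) = 0.0000

Case 2: c = 0 = log_5(1) = 0.0000
T(n) = O(n^0 log n) = O(log n)

For T(n) = 1T(n/5) + O(n^0): log_5(1) = 0.0000. This is Case 2 of the Master Theorem (c = log_b(a), equal work at all levels), giving O(log n).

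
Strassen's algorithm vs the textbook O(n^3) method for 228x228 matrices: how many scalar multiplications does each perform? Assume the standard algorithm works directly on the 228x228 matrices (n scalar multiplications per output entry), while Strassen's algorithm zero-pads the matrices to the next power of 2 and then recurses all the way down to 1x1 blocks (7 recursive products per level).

Matrix multiplication for 228x228 matrices:

Strassen's algorithm requires power-of-2 dimensions. Pad 228x228 to 256x256 (next power of 2).

Standard algorithm: 228^3 = 11852352 multiplications
Strassen's algorithm: 7^(log2(256)) = 7^8 = 5764801 multiplications
Savings: 11852352 - 5764801 = 6087551 multiplications

Standard: 11852352 multiplications (228^3). Strassen: 5764801 multiplications (7^8, after padding to 256x256). Strassen reduces 8 recursive multiplications to 7 at each level.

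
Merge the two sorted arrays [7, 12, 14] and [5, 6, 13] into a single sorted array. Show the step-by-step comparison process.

Merging process:

Compare 7 vs 5: take 5 from right. Merged: [5]
Compare 7 vs 6: take 6 from right. Merged: [5, 6]
Compare 7 vs 13: take 7 from left. Merged: [5, 6, 7]
Compare 12 vs 13: take 12 from left. Merged: [5, 6, 7, 12]
Compare 14 vs 13: take 13 from right. Merged: [5, 6, 7, 12, 13]
Append remaining from left: [14]. Merged: [5, 6, 7, 12, 13, 14]

Final merged array: [5, 6, 7, 12, 13, 14]
Total comparisons: 5

The merged array is [5, 6, 7, 12, 13, 14], requiring 5 comparisons. The merge step runs in O(n) time where n is the total number of elements.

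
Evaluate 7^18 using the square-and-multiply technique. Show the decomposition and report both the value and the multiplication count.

Computing 7^18 by squaring (build up from 7^1; each line after the first costs one multiplication):

7^1 = 7
7^2 = (7^1)^2 = 7^2 = 49
7^4 = (7^2)^2 = 49^2 = 2401
7^8 = (7^4)^2 = 2401^2 = 5764801
7^9 = 7 * 7^8 = 7 * 5764801 = 40353607
7^18 = (7^9)^2 = 40353607^2 = 1628413597910449

Result: 1628413597910449
Multiplications needed: 5 (5 lines after 7^1)

7^18 = 1628413597910449. Using exponentiation by squaring, this requires 5 multiplications. The key idea: if the exponent is even, square the half-power; if odd, multiply by the base once.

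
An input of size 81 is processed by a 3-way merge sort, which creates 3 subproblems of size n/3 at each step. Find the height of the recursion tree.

For divide and conquer with division factor 3:

Problem sizes at each level:
Level 0: 81
Level 1: 27
Level 2: 9
Level 3: 3
Level 4: 1

The root is level 0 and the size-1 base case is level 4 (the tree spans levels 0 through 4, i.e. 5 levels counting the root), so the depth is the number of divisions: log_3(81) = 4

The recursion tree depth is log_3(81) = 4. At each level, the problem size is divided by 3, so it takes 4 divisions to reduce to a base case of size 1. The algorithm makes 3 recursive calls at each level.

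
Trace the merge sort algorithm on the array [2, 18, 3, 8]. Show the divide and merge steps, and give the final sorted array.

Merge sort trace:

Split: [2, 18, 3, 8] -> [2, 18] and [3, 8]
  Split: [2, 18] -> [2] and [18]
  Merge: [2] + [18] -> [2, 18]
  Split: [3, 8] -> [3] and [8]
  Merge: [3] + [8] -> [3, 8]
Merge: [2, 18] + [3, 8] -> [2, 3, 8, 18]

Final sorted array: [2, 3, 8, 18]

The merge sort proceeds by recursively splitting the array and merging sorted halves.
After all merges, the sorted array is [2, 3, 8, 18].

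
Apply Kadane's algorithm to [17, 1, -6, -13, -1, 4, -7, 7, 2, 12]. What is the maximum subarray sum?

Using Kadane's algorithm on [17, 1, -6, -13, -1, 4, -7, 7, 2, 12]:

Scanning through the array:
Position 1 (value 1): max_ending_here = 18, max_so_far = 18
Position 2 (value -6): max_ending_here = 12, max_so_far = 18
Position 3 (value -13): max_ending_here = -1, max_so_far = 18
Position 4 (value -1): max_ending_here = -1, max_so_far = 18
Position 5 (value 4): max_ending_here = 4, max_so_far = 18
Position 6 (value -7): max_ending_here = -3, max_so_far = 18
Position 7 (value 7): max_ending_here = 7, max_so_far = 18
Position 8 (value 2): max_ending_here = 9, max_so_far = 18
Position 9 (value 12): max_ending_here = 21, max_so_far = 21

Maximum subarray: [7, 2, 12]
Maximum sum: 21

The maximum subarray is [7, 2, 12] with sum 21. This subarray runs from index 7 to index 9.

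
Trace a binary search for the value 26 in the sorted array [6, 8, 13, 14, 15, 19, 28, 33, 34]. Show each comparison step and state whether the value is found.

Binary search for 26 in [6, 8, 13, 14, 15, 19, 28, 33, 34]:

lo=0, hi=8, mid=4, arr[mid]=15 -> 15 < 26, search right half
lo=5, hi=8, mid=6, arr[mid]=28 -> 28 > 26, search left half
lo=5, hi=5, mid=5, arr[mid]=19 -> 19 < 26, search right half
lo=6 > hi=5, target 26 not found

Binary search determines that 26 is not in the array after 3 comparisons. The search space was exhausted without finding the target.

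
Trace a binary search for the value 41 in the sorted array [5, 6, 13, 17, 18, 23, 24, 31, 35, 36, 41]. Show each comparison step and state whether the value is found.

Binary search for 41 in [5, 6, 13, 17, 18, 23, 24, 31, 35, 36, 41]:

lo=0, hi=10, mid=5, arr[mid]=23 -> 23 < 41, search right half
lo=6, hi=10, mid=8, arr[mid]=35 -> 35 < 41, search right half
lo=9, hi=10, mid=9, arr[mid]=36 -> 36 < 41, search right half
lo=10, hi=10, mid=10, arr[mid]=41 -> Found target at index 10!

Binary search finds 41 at index 10 after 4 comparisons. The search repeatedly halves the search space by comparing with the middle element.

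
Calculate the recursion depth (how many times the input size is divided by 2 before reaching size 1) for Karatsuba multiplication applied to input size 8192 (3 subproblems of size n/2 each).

For divide and conquer with division factor 2:

Problem sizes at each level:
Level 0: 8192
Level 1: 4096
Level 2: 2048
Level 3: 1024
Level 4: 512
Level 5: 256
Level 6: 128
Level 7: 64
Level 8: 32
Level 9: 16
Level 10: 8
Level 11: 4
Level 12: 2
Level 13: 1

The root is level 0 and the size-1 base case is level 13 (the tree spans levels 0 through 13, i.e. 14 levels counting the root), so the depth is the number of divisions: log_2(8192) = 13

The recursion tree depth is log_2(8192) = 13. At each level, the problem size is divided by 2, so it takes 13 divisions to reduce to a base case of size 1. The algorithm makes 3 recursive calls at each level.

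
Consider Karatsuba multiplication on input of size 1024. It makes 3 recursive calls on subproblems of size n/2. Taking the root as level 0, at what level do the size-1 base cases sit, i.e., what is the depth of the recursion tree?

For divide and conquer with division factor 2:

Problem sizes at each level:
Level 0: 1024
Level 1: 512
Level 2: 256
Level 3: 128
Level 4: 64
Level 5: 32
Level 6: 16
Level 7: 8
Level 8: 4
Level 9: 2
Level 10: 1

The root is level 0 and the size-1 base case is level 10 (the tree spans levels 0 through 10, i.e. 11 levels counting the root), so the depth is the number of divisions: log_2(1024) = 10

The recursion tree depth is log_2(1024) = 10. At each level, the problem size is divided by 2, so it takes 10 divisions to reduce to a base case of size 1. The algorithm makes 3 recursive calls at each level.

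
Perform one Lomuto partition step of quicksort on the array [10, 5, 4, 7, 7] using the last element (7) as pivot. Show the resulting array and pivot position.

Lomuto partition with pivot = 7:

Initial array: [10, 5, 4, 7, 7]

arr[0]=10 > 7: no swap
arr[1]=5 <= 7: swap with position 0, array becomes [5, 10, 4, 7, 7]
arr[2]=4 <= 7: swap with position 1, array becomes [5, 4, 10, 7, 7]
arr[3]=7 <= 7: swap with position 2, array becomes [5, 4, 7, 10, 7]

Place pivot at position 3: [5, 4, 7, 7, 10]
Pivot position: 3

After partitioning with pivot 7, the array becomes [5, 4, 7, 7, 10]. The pivot is placed at index 3. All elements to the left of the pivot are <= 7, and all elements to the right are > 7.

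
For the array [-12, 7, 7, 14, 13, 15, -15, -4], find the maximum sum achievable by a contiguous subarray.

Using Kadane's algorithm on [-12, 7, 7, 14, 13, 15, -15, -4]:

Scanning through the array:
Position 1 (value 7): max_ending_here = 7, max_so_far = 7
Position 2 (value 7): max_ending_here = 14, max_so_far = 14
Position 3 (value 14): max_ending_here = 28, max_so_far = 28
Position 4 (value 13): max_ending_here = 41, max_so_far = 41
Position 5 (value 15): max_ending_here = 56, max_so_far = 56
Position 6 (value -15): max_ending_here = 41, max_so_far = 56
Position 7 (value -4): max_ending_here = 37, max_so_far = 56

Maximum subarray: [7, 7, 14, 13, 15]
Maximum sum: 56

The maximum subarray is [7, 7, 14, 13, 15] with sum 56. This subarray runs from index 1 to index 5.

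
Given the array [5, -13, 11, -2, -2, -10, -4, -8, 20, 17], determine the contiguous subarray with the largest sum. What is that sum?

Using Kadane's algorithm on [5, -13, 11, -2, -2, -10, -4, -8, 20, 17]:

Scanning through the array:
Position 1 (value -13): max_ending_here = -8, max_so_far = 5
Position 2 (value 11): max_ending_here = 11, max_so_far = 11
Position 3 (value -2): max_ending_here = 9, max_so_far = 11
Position 4 (value -2): max_ending_here = 7, max_so_far = 11
Position 5 (value -10): max_ending_here = -3, max_so_far = 11
Position 6 (value -4): max_ending_here = -4, max_so_far = 11
Position 7 (value -8): max_ending_here = -8, max_so_far = 11
Position 8 (value 20): max_ending_here = 20, max_so_far = 20
Position 9 (value 17): max_ending_here = 37, max_so_far = 37

Maximum subarray: [20, 17]
Maximum sum: 37

The maximum subarray is [20, 17] with sum 37. This subarray runs from index 8 to index 9.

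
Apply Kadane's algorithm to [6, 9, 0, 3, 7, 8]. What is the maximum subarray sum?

Using Kadane's algorithm on [6, 9, 0, 3, 7, 8]:

Scanning through the array:
Position 1 (value 9): max_ending_here = 15, max_so_far = 15
Position 2 (value 0): max_ending_here = 15, max_so_far = 15
Position 3 (value 3): max_ending_here = 18, max_so_far = 18
Position 4 (value 7): max_ending_here = 25, max_so_far = 25
Position 5 (value 8): max_ending_here = 33, max_so_far = 33

Maximum subarray: [6, 9, 0, 3, 7, 8]
Maximum sum: 33

The maximum subarray is [6, 9, 0, 3, 7, 8] with sum 33. This subarray runs from index 0 to index 5.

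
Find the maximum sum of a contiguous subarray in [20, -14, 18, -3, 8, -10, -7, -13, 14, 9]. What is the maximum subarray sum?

Using Kadane's algorithm on [20, -14, 18, -3, 8, -10, -7, -13, 14, 9]:

Scanning through the array:
Position 1 (value -14): max_ending_here = 6, max_so_far = 20
Position 2 (value 18): max_ending_here = 24, max_so_far = 24
Position 3 (value -3): max_ending_here = 21, max_so_far = 24
Position 4 (value 8): max_ending_here = 29, max_so_far = 29
Position 5 (value -10): max_ending_here = 19, max_so_far = 29
Position 6 (value -7): max_ending_here = 12, max_so_far = 29
Position 7 (value -13): max_ending_here = -1, max_so_far = 29
Position 8 (value 14): max_ending_here = 14, max_so_far = 29
Position 9 (value 9): max_ending_here = 23, max_so_far = 29

Maximum subarray: [20, -14, 18, -3, 8]
Maximum sum: 29

The maximum subarray is [20, -14, 18, -3, 8] with sum 29. This subarray runs from index 0 to index 4.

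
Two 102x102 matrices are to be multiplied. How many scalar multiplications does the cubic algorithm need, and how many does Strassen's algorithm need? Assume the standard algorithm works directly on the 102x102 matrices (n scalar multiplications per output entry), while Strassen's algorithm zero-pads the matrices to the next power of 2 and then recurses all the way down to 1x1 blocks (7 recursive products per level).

Matrix multiplication for 102x102 matrices:

Strassen's algorithm requires power-of-2 dimensions. Pad 102x102 to 128x128 (next power of 2).

Standard algorithm: 102^3 = 1061208 multiplications
Strassen's algorithm: 7^(log2(128)) = 7^7 = 823543 multiplications
Savings: 1061208 - 823543 = 237665 multiplications

Standard: 1061208 multiplications (102^3). Strassen: 823543 multiplications (7^7, after padding to 128x128). Strassen reduces 8 recursive multiplications to 7 at each level.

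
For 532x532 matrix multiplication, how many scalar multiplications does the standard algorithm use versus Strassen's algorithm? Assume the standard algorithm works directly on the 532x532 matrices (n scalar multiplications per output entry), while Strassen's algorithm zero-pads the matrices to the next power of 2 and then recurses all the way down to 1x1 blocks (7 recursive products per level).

Matrix multiplication for 532x532 matrices:

Strassen's algorithm requires power-of-2 dimensions. Pad 532x532 to 1024x1024 (next power of 2).

Standard algorithm: 532^3 = 150568768 multiplications
Strassen's algorithm: 7^(log2(1024)) = 7^10 = 282475249 multiplications
Difference: 150568768 - 282475249 = -131906481 (Strassen uses MORE here due to padding overhead — for small or just-over-power-of-2 n, padding can outweigh the per-level savings)

Standard: 150568768 multiplications (532^3). Strassen: 282475249 multiplications (7^10, after padding to 1024x1024). Strassen reduces 8 recursive multiplications to 7 at each level.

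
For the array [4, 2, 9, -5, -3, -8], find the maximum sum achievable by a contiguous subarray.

Using Kadane's algorithm on [4, 2, 9, -5, -3, -8]:

Scanning through the array:
Position 1 (value 2): max_ending_here = 6, max_so_far = 6
Position 2 (value 9): max_ending_here = 15, max_so_far = 15
Position 3 (value -5): max_ending_here = 10, max_so_far = 15
Position 4 (value -3): max_ending_here = 7, max_so_far = 15
Position 5 (value -8): max_ending_here = -1, max_so_far = 15

Maximum subarray: [4, 2, 9]
Maximum sum: 15

The maximum subarray is [4, 2, 9] with sum 15. This subarray runs from index 0 to index 2.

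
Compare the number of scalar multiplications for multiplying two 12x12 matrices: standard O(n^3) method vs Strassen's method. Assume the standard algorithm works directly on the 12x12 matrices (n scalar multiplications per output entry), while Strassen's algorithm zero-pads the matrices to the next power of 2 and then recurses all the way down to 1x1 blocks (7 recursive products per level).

Matrix multiplication for 12x12 matrices:

Strassen's algorithm requires power-of-2 dimensions. Pad 12x12 to 16x16 (next power of 2).

Standard algorithm: 12^3 = 1728 multiplications
Strassen's algorithm: 7^(log2(16)) = 7^4 = 2401 multiplications
Difference: 1728 - 2401 = -673 (Strassen uses MORE here due to padding overhead — for small or just-over-power-of-2 n, padding can outweigh the per-level savings)

Standard: 1728 multiplications (12^3). Strassen: 2401 multiplications (7^4, after padding to 16x16). Strassen reduces 8 recursive multiplications to 7 at each level.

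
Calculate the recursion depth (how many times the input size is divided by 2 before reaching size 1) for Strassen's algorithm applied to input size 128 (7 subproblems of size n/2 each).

For divide and conquer with division factor 2:

Problem sizes at each level:
Level 0: 128
Level 1: 64
Level 2: 32
Level 3: 16
Level 4: 8
Level 5: 4
Level 6: 2
Level 7: 1

The root is level 0 and the size-1 base case is level 7 (the tree spans levels 0 through 7, i.e. 8 levels counting the root), so the depth is the number of divisions: log_2(128) = 7

The recursion tree depth is log_2(128) = 7. At each level, the problem size is divided by 2, so it takes 7 divisions to reduce to a base case of size 1. The algorithm makes 7 recursive calls at each level.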